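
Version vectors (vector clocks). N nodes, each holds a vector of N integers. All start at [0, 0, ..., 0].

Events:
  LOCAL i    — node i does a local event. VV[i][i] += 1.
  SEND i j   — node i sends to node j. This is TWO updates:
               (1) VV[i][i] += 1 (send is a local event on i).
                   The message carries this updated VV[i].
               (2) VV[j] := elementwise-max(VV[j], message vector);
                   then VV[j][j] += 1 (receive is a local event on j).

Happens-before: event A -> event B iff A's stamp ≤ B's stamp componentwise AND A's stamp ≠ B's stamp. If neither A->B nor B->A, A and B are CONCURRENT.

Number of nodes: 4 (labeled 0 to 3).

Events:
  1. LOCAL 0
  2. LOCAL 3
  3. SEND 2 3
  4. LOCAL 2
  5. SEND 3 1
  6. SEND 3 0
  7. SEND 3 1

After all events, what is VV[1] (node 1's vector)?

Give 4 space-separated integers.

Answer: 0 2 1 5

Derivation:
Initial: VV[0]=[0, 0, 0, 0]
Initial: VV[1]=[0, 0, 0, 0]
Initial: VV[2]=[0, 0, 0, 0]
Initial: VV[3]=[0, 0, 0, 0]
Event 1: LOCAL 0: VV[0][0]++ -> VV[0]=[1, 0, 0, 0]
Event 2: LOCAL 3: VV[3][3]++ -> VV[3]=[0, 0, 0, 1]
Event 3: SEND 2->3: VV[2][2]++ -> VV[2]=[0, 0, 1, 0], msg_vec=[0, 0, 1, 0]; VV[3]=max(VV[3],msg_vec) then VV[3][3]++ -> VV[3]=[0, 0, 1, 2]
Event 4: LOCAL 2: VV[2][2]++ -> VV[2]=[0, 0, 2, 0]
Event 5: SEND 3->1: VV[3][3]++ -> VV[3]=[0, 0, 1, 3], msg_vec=[0, 0, 1, 3]; VV[1]=max(VV[1],msg_vec) then VV[1][1]++ -> VV[1]=[0, 1, 1, 3]
Event 6: SEND 3->0: VV[3][3]++ -> VV[3]=[0, 0, 1, 4], msg_vec=[0, 0, 1, 4]; VV[0]=max(VV[0],msg_vec) then VV[0][0]++ -> VV[0]=[2, 0, 1, 4]
Event 7: SEND 3->1: VV[3][3]++ -> VV[3]=[0, 0, 1, 5], msg_vec=[0, 0, 1, 5]; VV[1]=max(VV[1],msg_vec) then VV[1][1]++ -> VV[1]=[0, 2, 1, 5]
Final vectors: VV[0]=[2, 0, 1, 4]; VV[1]=[0, 2, 1, 5]; VV[2]=[0, 0, 2, 0]; VV[3]=[0, 0, 1, 5]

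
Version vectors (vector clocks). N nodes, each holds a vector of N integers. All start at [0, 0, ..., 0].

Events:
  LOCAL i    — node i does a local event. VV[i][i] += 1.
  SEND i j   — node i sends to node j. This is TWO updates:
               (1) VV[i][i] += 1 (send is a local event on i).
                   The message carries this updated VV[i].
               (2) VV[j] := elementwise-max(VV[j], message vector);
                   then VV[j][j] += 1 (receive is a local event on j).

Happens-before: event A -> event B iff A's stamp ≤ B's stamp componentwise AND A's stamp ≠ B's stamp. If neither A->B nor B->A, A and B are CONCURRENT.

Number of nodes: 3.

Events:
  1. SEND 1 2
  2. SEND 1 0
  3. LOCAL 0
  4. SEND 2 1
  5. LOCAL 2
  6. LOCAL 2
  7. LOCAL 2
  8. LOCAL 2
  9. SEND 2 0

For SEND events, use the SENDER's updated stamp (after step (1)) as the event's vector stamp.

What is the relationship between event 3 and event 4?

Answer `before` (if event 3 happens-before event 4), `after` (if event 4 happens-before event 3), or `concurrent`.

Initial: VV[0]=[0, 0, 0]
Initial: VV[1]=[0, 0, 0]
Initial: VV[2]=[0, 0, 0]
Event 1: SEND 1->2: VV[1][1]++ -> VV[1]=[0, 1, 0], msg_vec=[0, 1, 0]; VV[2]=max(VV[2],msg_vec) then VV[2][2]++ -> VV[2]=[0, 1, 1]
Event 2: SEND 1->0: VV[1][1]++ -> VV[1]=[0, 2, 0], msg_vec=[0, 2, 0]; VV[0]=max(VV[0],msg_vec) then VV[0][0]++ -> VV[0]=[1, 2, 0]
Event 3: LOCAL 0: VV[0][0]++ -> VV[0]=[2, 2, 0]
Event 4: SEND 2->1: VV[2][2]++ -> VV[2]=[0, 1, 2], msg_vec=[0, 1, 2]; VV[1]=max(VV[1],msg_vec) then VV[1][1]++ -> VV[1]=[0, 3, 2]
Event 5: LOCAL 2: VV[2][2]++ -> VV[2]=[0, 1, 3]
Event 6: LOCAL 2: VV[2][2]++ -> VV[2]=[0, 1, 4]
Event 7: LOCAL 2: VV[2][2]++ -> VV[2]=[0, 1, 5]
Event 8: LOCAL 2: VV[2][2]++ -> VV[2]=[0, 1, 6]
Event 9: SEND 2->0: VV[2][2]++ -> VV[2]=[0, 1, 7], msg_vec=[0, 1, 7]; VV[0]=max(VV[0],msg_vec) then VV[0][0]++ -> VV[0]=[3, 2, 7]
Event 3 stamp: [2, 2, 0]
Event 4 stamp: [0, 1, 2]
[2, 2, 0] <= [0, 1, 2]? False
[0, 1, 2] <= [2, 2, 0]? False
Relation: concurrent

Answer: concurrent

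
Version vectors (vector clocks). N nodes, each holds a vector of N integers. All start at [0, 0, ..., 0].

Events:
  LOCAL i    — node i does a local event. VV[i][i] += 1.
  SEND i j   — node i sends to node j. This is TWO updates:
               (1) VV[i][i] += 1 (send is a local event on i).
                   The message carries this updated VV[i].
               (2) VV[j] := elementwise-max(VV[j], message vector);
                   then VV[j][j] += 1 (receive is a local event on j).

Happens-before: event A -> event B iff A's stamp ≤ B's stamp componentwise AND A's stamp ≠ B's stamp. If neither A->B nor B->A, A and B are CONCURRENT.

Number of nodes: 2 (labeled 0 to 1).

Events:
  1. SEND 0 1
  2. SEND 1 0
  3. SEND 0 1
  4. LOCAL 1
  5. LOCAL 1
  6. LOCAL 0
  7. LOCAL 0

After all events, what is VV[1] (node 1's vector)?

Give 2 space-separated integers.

Answer: 3 5

Derivation:
Initial: VV[0]=[0, 0]
Initial: VV[1]=[0, 0]
Event 1: SEND 0->1: VV[0][0]++ -> VV[0]=[1, 0], msg_vec=[1, 0]; VV[1]=max(VV[1],msg_vec) then VV[1][1]++ -> VV[1]=[1, 1]
Event 2: SEND 1->0: VV[1][1]++ -> VV[1]=[1, 2], msg_vec=[1, 2]; VV[0]=max(VV[0],msg_vec) then VV[0][0]++ -> VV[0]=[2, 2]
Event 3: SEND 0->1: VV[0][0]++ -> VV[0]=[3, 2], msg_vec=[3, 2]; VV[1]=max(VV[1],msg_vec) then VV[1][1]++ -> VV[1]=[3, 3]
Event 4: LOCAL 1: VV[1][1]++ -> VV[1]=[3, 4]
Event 5: LOCAL 1: VV[1][1]++ -> VV[1]=[3, 5]
Event 6: LOCAL 0: VV[0][0]++ -> VV[0]=[4, 2]
Event 7: LOCAL 0: VV[0][0]++ -> VV[0]=[5, 2]
Final vectors: VV[0]=[5, 2]; VV[1]=[3, 5]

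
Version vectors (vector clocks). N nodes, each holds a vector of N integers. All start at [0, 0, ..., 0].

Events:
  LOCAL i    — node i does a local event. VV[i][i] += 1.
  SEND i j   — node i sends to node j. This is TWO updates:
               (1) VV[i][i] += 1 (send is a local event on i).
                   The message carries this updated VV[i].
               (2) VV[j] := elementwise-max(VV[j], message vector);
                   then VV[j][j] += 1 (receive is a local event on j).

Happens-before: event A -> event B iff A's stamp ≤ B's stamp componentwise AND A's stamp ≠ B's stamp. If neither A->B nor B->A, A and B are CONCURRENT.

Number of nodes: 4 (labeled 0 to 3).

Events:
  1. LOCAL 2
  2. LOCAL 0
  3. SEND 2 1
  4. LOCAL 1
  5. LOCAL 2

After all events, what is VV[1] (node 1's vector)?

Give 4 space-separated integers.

Initial: VV[0]=[0, 0, 0, 0]
Initial: VV[1]=[0, 0, 0, 0]
Initial: VV[2]=[0, 0, 0, 0]
Initial: VV[3]=[0, 0, 0, 0]
Event 1: LOCAL 2: VV[2][2]++ -> VV[2]=[0, 0, 1, 0]
Event 2: LOCAL 0: VV[0][0]++ -> VV[0]=[1, 0, 0, 0]
Event 3: SEND 2->1: VV[2][2]++ -> VV[2]=[0, 0, 2, 0], msg_vec=[0, 0, 2, 0]; VV[1]=max(VV[1],msg_vec) then VV[1][1]++ -> VV[1]=[0, 1, 2, 0]
Event 4: LOCAL 1: VV[1][1]++ -> VV[1]=[0, 2, 2, 0]
Event 5: LOCAL 2: VV[2][2]++ -> VV[2]=[0, 0, 3, 0]
Final vectors: VV[0]=[1, 0, 0, 0]; VV[1]=[0, 2, 2, 0]; VV[2]=[0, 0, 3, 0]; VV[3]=[0, 0, 0, 0]

Answer: 0 2 2 0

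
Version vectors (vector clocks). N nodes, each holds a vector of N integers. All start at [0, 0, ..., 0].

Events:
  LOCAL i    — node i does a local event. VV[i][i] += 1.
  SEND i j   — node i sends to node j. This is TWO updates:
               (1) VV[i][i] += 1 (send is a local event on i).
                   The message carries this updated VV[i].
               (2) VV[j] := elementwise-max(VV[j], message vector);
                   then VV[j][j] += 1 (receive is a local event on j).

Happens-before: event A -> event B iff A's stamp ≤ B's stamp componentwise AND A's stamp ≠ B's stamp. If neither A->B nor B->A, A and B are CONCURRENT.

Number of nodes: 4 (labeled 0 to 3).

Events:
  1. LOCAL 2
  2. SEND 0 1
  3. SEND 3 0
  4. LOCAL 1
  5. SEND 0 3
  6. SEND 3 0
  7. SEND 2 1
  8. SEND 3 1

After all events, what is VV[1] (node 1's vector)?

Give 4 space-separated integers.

Answer: 3 4 2 4

Derivation:
Initial: VV[0]=[0, 0, 0, 0]
Initial: VV[1]=[0, 0, 0, 0]
Initial: VV[2]=[0, 0, 0, 0]
Initial: VV[3]=[0, 0, 0, 0]
Event 1: LOCAL 2: VV[2][2]++ -> VV[2]=[0, 0, 1, 0]
Event 2: SEND 0->1: VV[0][0]++ -> VV[0]=[1, 0, 0, 0], msg_vec=[1, 0, 0, 0]; VV[1]=max(VV[1],msg_vec) then VV[1][1]++ -> VV[1]=[1, 1, 0, 0]
Event 3: SEND 3->0: VV[3][3]++ -> VV[3]=[0, 0, 0, 1], msg_vec=[0, 0, 0, 1]; VV[0]=max(VV[0],msg_vec) then VV[0][0]++ -> VV[0]=[2, 0, 0, 1]
Event 4: LOCAL 1: VV[1][1]++ -> VV[1]=[1, 2, 0, 0]
Event 5: SEND 0->3: VV[0][0]++ -> VV[0]=[3, 0, 0, 1], msg_vec=[3, 0, 0, 1]; VV[3]=max(VV[3],msg_vec) then VV[3][3]++ -> VV[3]=[3, 0, 0, 2]
Event 6: SEND 3->0: VV[3][3]++ -> VV[3]=[3, 0, 0, 3], msg_vec=[3, 0, 0, 3]; VV[0]=max(VV[0],msg_vec) then VV[0][0]++ -> VV[0]=[4, 0, 0, 3]
Event 7: SEND 2->1: VV[2][2]++ -> VV[2]=[0, 0, 2, 0], msg_vec=[0, 0, 2, 0]; VV[1]=max(VV[1],msg_vec) then VV[1][1]++ -> VV[1]=[1, 3, 2, 0]
Event 8: SEND 3->1: VV[3][3]++ -> VV[3]=[3, 0, 0, 4], msg_vec=[3, 0, 0, 4]; VV[1]=max(VV[1],msg_vec) then VV[1][1]++ -> VV[1]=[3, 4, 2, 4]
Final vectors: VV[0]=[4, 0, 0, 3]; VV[1]=[3, 4, 2, 4]; VV[2]=[0, 0, 2, 0]; VV[3]=[3, 0, 0, 4]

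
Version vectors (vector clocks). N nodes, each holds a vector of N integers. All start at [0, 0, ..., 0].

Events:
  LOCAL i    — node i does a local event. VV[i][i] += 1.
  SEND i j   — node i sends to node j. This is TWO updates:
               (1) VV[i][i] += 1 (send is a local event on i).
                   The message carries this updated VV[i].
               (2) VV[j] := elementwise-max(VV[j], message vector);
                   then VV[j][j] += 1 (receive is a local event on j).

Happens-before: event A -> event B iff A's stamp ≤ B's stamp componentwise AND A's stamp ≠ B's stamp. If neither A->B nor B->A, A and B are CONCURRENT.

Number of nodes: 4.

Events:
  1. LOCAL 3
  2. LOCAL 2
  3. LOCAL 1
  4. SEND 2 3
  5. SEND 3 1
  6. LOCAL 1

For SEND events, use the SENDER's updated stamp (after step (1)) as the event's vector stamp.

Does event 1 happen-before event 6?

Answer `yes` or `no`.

Initial: VV[0]=[0, 0, 0, 0]
Initial: VV[1]=[0, 0, 0, 0]
Initial: VV[2]=[0, 0, 0, 0]
Initial: VV[3]=[0, 0, 0, 0]
Event 1: LOCAL 3: VV[3][3]++ -> VV[3]=[0, 0, 0, 1]
Event 2: LOCAL 2: VV[2][2]++ -> VV[2]=[0, 0, 1, 0]
Event 3: LOCAL 1: VV[1][1]++ -> VV[1]=[0, 1, 0, 0]
Event 4: SEND 2->3: VV[2][2]++ -> VV[2]=[0, 0, 2, 0], msg_vec=[0, 0, 2, 0]; VV[3]=max(VV[3],msg_vec) then VV[3][3]++ -> VV[3]=[0, 0, 2, 2]
Event 5: SEND 3->1: VV[3][3]++ -> VV[3]=[0, 0, 2, 3], msg_vec=[0, 0, 2, 3]; VV[1]=max(VV[1],msg_vec) then VV[1][1]++ -> VV[1]=[0, 2, 2, 3]
Event 6: LOCAL 1: VV[1][1]++ -> VV[1]=[0, 3, 2, 3]
Event 1 stamp: [0, 0, 0, 1]
Event 6 stamp: [0, 3, 2, 3]
[0, 0, 0, 1] <= [0, 3, 2, 3]? True. Equal? False. Happens-before: True

Answer: yes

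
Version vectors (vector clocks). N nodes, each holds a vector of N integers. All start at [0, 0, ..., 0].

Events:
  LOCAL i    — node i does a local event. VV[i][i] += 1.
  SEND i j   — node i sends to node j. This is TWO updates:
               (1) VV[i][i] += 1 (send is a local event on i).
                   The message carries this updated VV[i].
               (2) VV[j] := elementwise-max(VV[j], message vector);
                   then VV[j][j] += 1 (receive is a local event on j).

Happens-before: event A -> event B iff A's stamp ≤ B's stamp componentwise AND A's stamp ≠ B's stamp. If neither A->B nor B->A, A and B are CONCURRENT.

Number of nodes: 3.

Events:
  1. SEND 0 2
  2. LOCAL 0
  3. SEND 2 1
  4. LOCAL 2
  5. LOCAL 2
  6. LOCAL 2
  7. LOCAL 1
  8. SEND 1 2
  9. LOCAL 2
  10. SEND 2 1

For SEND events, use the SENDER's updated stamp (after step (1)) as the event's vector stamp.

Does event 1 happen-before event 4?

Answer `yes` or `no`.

Initial: VV[0]=[0, 0, 0]
Initial: VV[1]=[0, 0, 0]
Initial: VV[2]=[0, 0, 0]
Event 1: SEND 0->2: VV[0][0]++ -> VV[0]=[1, 0, 0], msg_vec=[1, 0, 0]; VV[2]=max(VV[2],msg_vec) then VV[2][2]++ -> VV[2]=[1, 0, 1]
Event 2: LOCAL 0: VV[0][0]++ -> VV[0]=[2, 0, 0]
Event 3: SEND 2->1: VV[2][2]++ -> VV[2]=[1, 0, 2], msg_vec=[1, 0, 2]; VV[1]=max(VV[1],msg_vec) then VV[1][1]++ -> VV[1]=[1, 1, 2]
Event 4: LOCAL 2: VV[2][2]++ -> VV[2]=[1, 0, 3]
Event 5: LOCAL 2: VV[2][2]++ -> VV[2]=[1, 0, 4]
Event 6: LOCAL 2: VV[2][2]++ -> VV[2]=[1, 0, 5]
Event 7: LOCAL 1: VV[1][1]++ -> VV[1]=[1, 2, 2]
Event 8: SEND 1->2: VV[1][1]++ -> VV[1]=[1, 3, 2], msg_vec=[1, 3, 2]; VV[2]=max(VV[2],msg_vec) then VV[2][2]++ -> VV[2]=[1, 3, 6]
Event 9: LOCAL 2: VV[2][2]++ -> VV[2]=[1, 3, 7]
Event 10: SEND 2->1: VV[2][2]++ -> VV[2]=[1, 3, 8], msg_vec=[1, 3, 8]; VV[1]=max(VV[1],msg_vec) then VV[1][1]++ -> VV[1]=[1, 4, 8]
Event 1 stamp: [1, 0, 0]
Event 4 stamp: [1, 0, 3]
[1, 0, 0] <= [1, 0, 3]? True. Equal? False. Happens-before: True

Answer: yes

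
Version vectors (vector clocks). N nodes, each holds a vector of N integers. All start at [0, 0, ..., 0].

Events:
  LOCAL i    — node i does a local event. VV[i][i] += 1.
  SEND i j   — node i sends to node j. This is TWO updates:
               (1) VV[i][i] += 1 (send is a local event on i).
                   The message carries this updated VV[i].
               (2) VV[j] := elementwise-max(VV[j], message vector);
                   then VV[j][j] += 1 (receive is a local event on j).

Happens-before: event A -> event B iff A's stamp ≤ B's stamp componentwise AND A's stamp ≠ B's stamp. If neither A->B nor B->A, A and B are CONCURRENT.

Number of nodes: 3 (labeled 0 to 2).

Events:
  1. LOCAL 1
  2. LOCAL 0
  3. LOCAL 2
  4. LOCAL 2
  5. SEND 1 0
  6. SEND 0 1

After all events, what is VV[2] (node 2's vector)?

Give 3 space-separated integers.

Initial: VV[0]=[0, 0, 0]
Initial: VV[1]=[0, 0, 0]
Initial: VV[2]=[0, 0, 0]
Event 1: LOCAL 1: VV[1][1]++ -> VV[1]=[0, 1, 0]
Event 2: LOCAL 0: VV[0][0]++ -> VV[0]=[1, 0, 0]
Event 3: LOCAL 2: VV[2][2]++ -> VV[2]=[0, 0, 1]
Event 4: LOCAL 2: VV[2][2]++ -> VV[2]=[0, 0, 2]
Event 5: SEND 1->0: VV[1][1]++ -> VV[1]=[0, 2, 0], msg_vec=[0, 2, 0]; VV[0]=max(VV[0],msg_vec) then VV[0][0]++ -> VV[0]=[2, 2, 0]
Event 6: SEND 0->1: VV[0][0]++ -> VV[0]=[3, 2, 0], msg_vec=[3, 2, 0]; VV[1]=max(VV[1],msg_vec) then VV[1][1]++ -> VV[1]=[3, 3, 0]
Final vectors: VV[0]=[3, 2, 0]; VV[1]=[3, 3, 0]; VV[2]=[0, 0, 2]

Answer: 0 0 2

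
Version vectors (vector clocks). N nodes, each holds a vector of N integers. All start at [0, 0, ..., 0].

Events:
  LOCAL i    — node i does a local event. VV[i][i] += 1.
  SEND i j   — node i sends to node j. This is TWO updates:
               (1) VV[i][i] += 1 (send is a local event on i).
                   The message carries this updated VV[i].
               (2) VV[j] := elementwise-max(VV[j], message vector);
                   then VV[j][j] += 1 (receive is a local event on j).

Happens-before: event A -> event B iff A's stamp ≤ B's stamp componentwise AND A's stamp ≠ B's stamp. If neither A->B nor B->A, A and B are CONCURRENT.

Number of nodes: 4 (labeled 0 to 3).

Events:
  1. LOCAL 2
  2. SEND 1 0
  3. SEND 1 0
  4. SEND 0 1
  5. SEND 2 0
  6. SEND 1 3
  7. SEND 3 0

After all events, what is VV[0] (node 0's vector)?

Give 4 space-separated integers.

Initial: VV[0]=[0, 0, 0, 0]
Initial: VV[1]=[0, 0, 0, 0]
Initial: VV[2]=[0, 0, 0, 0]
Initial: VV[3]=[0, 0, 0, 0]
Event 1: LOCAL 2: VV[2][2]++ -> VV[2]=[0, 0, 1, 0]
Event 2: SEND 1->0: VV[1][1]++ -> VV[1]=[0, 1, 0, 0], msg_vec=[0, 1, 0, 0]; VV[0]=max(VV[0],msg_vec) then VV[0][0]++ -> VV[0]=[1, 1, 0, 0]
Event 3: SEND 1->0: VV[1][1]++ -> VV[1]=[0, 2, 0, 0], msg_vec=[0, 2, 0, 0]; VV[0]=max(VV[0],msg_vec) then VV[0][0]++ -> VV[0]=[2, 2, 0, 0]
Event 4: SEND 0->1: VV[0][0]++ -> VV[0]=[3, 2, 0, 0], msg_vec=[3, 2, 0, 0]; VV[1]=max(VV[1],msg_vec) then VV[1][1]++ -> VV[1]=[3, 3, 0, 0]
Event 5: SEND 2->0: VV[2][2]++ -> VV[2]=[0, 0, 2, 0], msg_vec=[0, 0, 2, 0]; VV[0]=max(VV[0],msg_vec) then VV[0][0]++ -> VV[0]=[4, 2, 2, 0]
Event 6: SEND 1->3: VV[1][1]++ -> VV[1]=[3, 4, 0, 0], msg_vec=[3, 4, 0, 0]; VV[3]=max(VV[3],msg_vec) then VV[3][3]++ -> VV[3]=[3, 4, 0, 1]
Event 7: SEND 3->0: VV[3][3]++ -> VV[3]=[3, 4, 0, 2], msg_vec=[3, 4, 0, 2]; VV[0]=max(VV[0],msg_vec) then VV[0][0]++ -> VV[0]=[5, 4, 2, 2]
Final vectors: VV[0]=[5, 4, 2, 2]; VV[1]=[3, 4, 0, 0]; VV[2]=[0, 0, 2, 0]; VV[3]=[3, 4, 0, 2]

Answer: 5 4 2 2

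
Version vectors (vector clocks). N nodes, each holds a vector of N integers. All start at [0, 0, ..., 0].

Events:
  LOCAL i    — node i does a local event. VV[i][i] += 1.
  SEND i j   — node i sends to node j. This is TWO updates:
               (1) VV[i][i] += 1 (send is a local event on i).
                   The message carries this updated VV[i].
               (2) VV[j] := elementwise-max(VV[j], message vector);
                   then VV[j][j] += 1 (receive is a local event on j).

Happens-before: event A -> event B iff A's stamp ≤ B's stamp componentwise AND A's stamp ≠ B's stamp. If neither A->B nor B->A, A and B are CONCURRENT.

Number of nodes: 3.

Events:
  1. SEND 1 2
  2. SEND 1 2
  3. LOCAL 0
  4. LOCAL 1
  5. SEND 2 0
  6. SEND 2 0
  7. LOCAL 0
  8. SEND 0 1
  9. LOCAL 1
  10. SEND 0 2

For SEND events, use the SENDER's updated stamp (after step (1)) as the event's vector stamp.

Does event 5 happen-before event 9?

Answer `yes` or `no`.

Answer: yes

Derivation:
Initial: VV[0]=[0, 0, 0]
Initial: VV[1]=[0, 0, 0]
Initial: VV[2]=[0, 0, 0]
Event 1: SEND 1->2: VV[1][1]++ -> VV[1]=[0, 1, 0], msg_vec=[0, 1, 0]; VV[2]=max(VV[2],msg_vec) then VV[2][2]++ -> VV[2]=[0, 1, 1]
Event 2: SEND 1->2: VV[1][1]++ -> VV[1]=[0, 2, 0], msg_vec=[0, 2, 0]; VV[2]=max(VV[2],msg_vec) then VV[2][2]++ -> VV[2]=[0, 2, 2]
Event 3: LOCAL 0: VV[0][0]++ -> VV[0]=[1, 0, 0]
Event 4: LOCAL 1: VV[1][1]++ -> VV[1]=[0, 3, 0]
Event 5: SEND 2->0: VV[2][2]++ -> VV[2]=[0, 2, 3], msg_vec=[0, 2, 3]; VV[0]=max(VV[0],msg_vec) then VV[0][0]++ -> VV[0]=[2, 2, 3]
Event 6: SEND 2->0: VV[2][2]++ -> VV[2]=[0, 2, 4], msg_vec=[0, 2, 4]; VV[0]=max(VV[0],msg_vec) then VV[0][0]++ -> VV[0]=[3, 2, 4]
Event 7: LOCAL 0: VV[0][0]++ -> VV[0]=[4, 2, 4]
Event 8: SEND 0->1: VV[0][0]++ -> VV[0]=[5, 2, 4], msg_vec=[5, 2, 4]; VV[1]=max(VV[1],msg_vec) then VV[1][1]++ -> VV[1]=[5, 4, 4]
Event 9: LOCAL 1: VV[1][1]++ -> VV[1]=[5, 5, 4]
Event 10: SEND 0->2: VV[0][0]++ -> VV[0]=[6, 2, 4], msg_vec=[6, 2, 4]; VV[2]=max(VV[2],msg_vec) then VV[2][2]++ -> VV[2]=[6, 2, 5]
Event 5 stamp: [0, 2, 3]
Event 9 stamp: [5, 5, 4]
[0, 2, 3] <= [5, 5, 4]? True. Equal? False. Happens-before: True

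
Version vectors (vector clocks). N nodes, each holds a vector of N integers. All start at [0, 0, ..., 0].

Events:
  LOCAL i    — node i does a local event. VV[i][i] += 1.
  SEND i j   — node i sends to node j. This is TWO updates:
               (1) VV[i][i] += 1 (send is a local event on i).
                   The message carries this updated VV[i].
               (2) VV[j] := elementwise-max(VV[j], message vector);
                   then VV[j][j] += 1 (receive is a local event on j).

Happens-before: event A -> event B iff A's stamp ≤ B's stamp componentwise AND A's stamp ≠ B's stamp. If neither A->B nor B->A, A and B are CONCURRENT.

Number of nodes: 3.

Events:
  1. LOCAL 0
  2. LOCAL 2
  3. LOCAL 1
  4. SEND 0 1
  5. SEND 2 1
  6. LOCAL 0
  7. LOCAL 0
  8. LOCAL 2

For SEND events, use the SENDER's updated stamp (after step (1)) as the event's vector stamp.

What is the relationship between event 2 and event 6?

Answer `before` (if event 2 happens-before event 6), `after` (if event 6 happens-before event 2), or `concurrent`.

Initial: VV[0]=[0, 0, 0]
Initial: VV[1]=[0, 0, 0]
Initial: VV[2]=[0, 0, 0]
Event 1: LOCAL 0: VV[0][0]++ -> VV[0]=[1, 0, 0]
Event 2: LOCAL 2: VV[2][2]++ -> VV[2]=[0, 0, 1]
Event 3: LOCAL 1: VV[1][1]++ -> VV[1]=[0, 1, 0]
Event 4: SEND 0->1: VV[0][0]++ -> VV[0]=[2, 0, 0], msg_vec=[2, 0, 0]; VV[1]=max(VV[1],msg_vec) then VV[1][1]++ -> VV[1]=[2, 2, 0]
Event 5: SEND 2->1: VV[2][2]++ -> VV[2]=[0, 0, 2], msg_vec=[0, 0, 2]; VV[1]=max(VV[1],msg_vec) then VV[1][1]++ -> VV[1]=[2, 3, 2]
Event 6: LOCAL 0: VV[0][0]++ -> VV[0]=[3, 0, 0]
Event 7: LOCAL 0: VV[0][0]++ -> VV[0]=[4, 0, 0]
Event 8: LOCAL 2: VV[2][2]++ -> VV[2]=[0, 0, 3]
Event 2 stamp: [0, 0, 1]
Event 6 stamp: [3, 0, 0]
[0, 0, 1] <= [3, 0, 0]? False
[3, 0, 0] <= [0, 0, 1]? False
Relation: concurrent

Answer: concurrent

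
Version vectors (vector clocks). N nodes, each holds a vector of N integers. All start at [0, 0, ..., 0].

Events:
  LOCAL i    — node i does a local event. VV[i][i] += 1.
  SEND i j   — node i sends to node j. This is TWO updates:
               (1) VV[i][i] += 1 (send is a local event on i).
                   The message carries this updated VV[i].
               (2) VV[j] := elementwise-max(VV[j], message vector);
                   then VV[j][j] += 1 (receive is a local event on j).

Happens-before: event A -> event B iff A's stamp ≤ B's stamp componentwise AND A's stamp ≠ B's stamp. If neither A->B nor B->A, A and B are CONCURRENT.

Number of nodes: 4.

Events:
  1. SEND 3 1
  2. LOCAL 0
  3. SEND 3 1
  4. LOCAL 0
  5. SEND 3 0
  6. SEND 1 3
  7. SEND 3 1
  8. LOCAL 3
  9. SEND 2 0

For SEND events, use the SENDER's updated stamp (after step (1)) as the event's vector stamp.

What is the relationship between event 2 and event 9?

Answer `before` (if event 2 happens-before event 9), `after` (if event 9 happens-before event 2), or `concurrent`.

Answer: concurrent

Derivation:
Initial: VV[0]=[0, 0, 0, 0]
Initial: VV[1]=[0, 0, 0, 0]
Initial: VV[2]=[0, 0, 0, 0]
Initial: VV[3]=[0, 0, 0, 0]
Event 1: SEND 3->1: VV[3][3]++ -> VV[3]=[0, 0, 0, 1], msg_vec=[0, 0, 0, 1]; VV[1]=max(VV[1],msg_vec) then VV[1][1]++ -> VV[1]=[0, 1, 0, 1]
Event 2: LOCAL 0: VV[0][0]++ -> VV[0]=[1, 0, 0, 0]
Event 3: SEND 3->1: VV[3][3]++ -> VV[3]=[0, 0, 0, 2], msg_vec=[0, 0, 0, 2]; VV[1]=max(VV[1],msg_vec) then VV[1][1]++ -> VV[1]=[0, 2, 0, 2]
Event 4: LOCAL 0: VV[0][0]++ -> VV[0]=[2, 0, 0, 0]
Event 5: SEND 3->0: VV[3][3]++ -> VV[3]=[0, 0, 0, 3], msg_vec=[0, 0, 0, 3]; VV[0]=max(VV[0],msg_vec) then VV[0][0]++ -> VV[0]=[3, 0, 0, 3]
Event 6: SEND 1->3: VV[1][1]++ -> VV[1]=[0, 3, 0, 2], msg_vec=[0, 3, 0, 2]; VV[3]=max(VV[3],msg_vec) then VV[3][3]++ -> VV[3]=[0, 3, 0, 4]
Event 7: SEND 3->1: VV[3][3]++ -> VV[3]=[0, 3, 0, 5], msg_vec=[0, 3, 0, 5]; VV[1]=max(VV[1],msg_vec) then VV[1][1]++ -> VV[1]=[0, 4, 0, 5]
Event 8: LOCAL 3: VV[3][3]++ -> VV[3]=[0, 3, 0, 6]
Event 9: SEND 2->0: VV[2][2]++ -> VV[2]=[0, 0, 1, 0], msg_vec=[0, 0, 1, 0]; VV[0]=max(VV[0],msg_vec) then VV[0][0]++ -> VV[0]=[4, 0, 1, 3]
Event 2 stamp: [1, 0, 0, 0]
Event 9 stamp: [0, 0, 1, 0]
[1, 0, 0, 0] <= [0, 0, 1, 0]? False
[0, 0, 1, 0] <= [1, 0, 0, 0]? False
Relation: concurrent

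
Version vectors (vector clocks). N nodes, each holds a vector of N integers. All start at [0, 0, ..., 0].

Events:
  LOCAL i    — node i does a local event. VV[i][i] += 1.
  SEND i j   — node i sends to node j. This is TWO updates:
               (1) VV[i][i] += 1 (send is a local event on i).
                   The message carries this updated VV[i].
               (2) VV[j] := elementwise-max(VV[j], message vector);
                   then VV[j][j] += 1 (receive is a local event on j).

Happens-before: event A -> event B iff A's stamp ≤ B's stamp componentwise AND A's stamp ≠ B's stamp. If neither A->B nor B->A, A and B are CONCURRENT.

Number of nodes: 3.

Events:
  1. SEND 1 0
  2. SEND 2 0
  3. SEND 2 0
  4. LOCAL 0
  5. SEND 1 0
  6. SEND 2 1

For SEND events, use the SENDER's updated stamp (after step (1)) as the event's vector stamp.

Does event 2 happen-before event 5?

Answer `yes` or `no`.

Initial: VV[0]=[0, 0, 0]
Initial: VV[1]=[0, 0, 0]
Initial: VV[2]=[0, 0, 0]
Event 1: SEND 1->0: VV[1][1]++ -> VV[1]=[0, 1, 0], msg_vec=[0, 1, 0]; VV[0]=max(VV[0],msg_vec) then VV[0][0]++ -> VV[0]=[1, 1, 0]
Event 2: SEND 2->0: VV[2][2]++ -> VV[2]=[0, 0, 1], msg_vec=[0, 0, 1]; VV[0]=max(VV[0],msg_vec) then VV[0][0]++ -> VV[0]=[2, 1, 1]
Event 3: SEND 2->0: VV[2][2]++ -> VV[2]=[0, 0, 2], msg_vec=[0, 0, 2]; VV[0]=max(VV[0],msg_vec) then VV[0][0]++ -> VV[0]=[3, 1, 2]
Event 4: LOCAL 0: VV[0][0]++ -> VV[0]=[4, 1, 2]
Event 5: SEND 1->0: VV[1][1]++ -> VV[1]=[0, 2, 0], msg_vec=[0, 2, 0]; VV[0]=max(VV[0],msg_vec) then VV[0][0]++ -> VV[0]=[5, 2, 2]
Event 6: SEND 2->1: VV[2][2]++ -> VV[2]=[0, 0, 3], msg_vec=[0, 0, 3]; VV[1]=max(VV[1],msg_vec) then VV[1][1]++ -> VV[1]=[0, 3, 3]
Event 2 stamp: [0, 0, 1]
Event 5 stamp: [0, 2, 0]
[0, 0, 1] <= [0, 2, 0]? False. Equal? False. Happens-before: False

Answer: no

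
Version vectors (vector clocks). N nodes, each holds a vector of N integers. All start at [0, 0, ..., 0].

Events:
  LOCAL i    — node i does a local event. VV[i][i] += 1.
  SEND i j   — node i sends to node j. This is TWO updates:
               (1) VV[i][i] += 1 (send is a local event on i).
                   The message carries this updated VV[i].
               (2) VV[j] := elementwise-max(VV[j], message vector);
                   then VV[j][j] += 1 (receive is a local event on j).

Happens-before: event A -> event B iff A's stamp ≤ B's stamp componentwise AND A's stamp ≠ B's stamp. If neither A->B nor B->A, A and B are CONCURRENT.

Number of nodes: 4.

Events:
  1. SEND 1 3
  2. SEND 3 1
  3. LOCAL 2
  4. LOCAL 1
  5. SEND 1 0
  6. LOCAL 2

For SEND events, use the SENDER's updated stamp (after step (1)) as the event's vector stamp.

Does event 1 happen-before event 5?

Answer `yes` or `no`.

Answer: yes

Derivation:
Initial: VV[0]=[0, 0, 0, 0]
Initial: VV[1]=[0, 0, 0, 0]
Initial: VV[2]=[0, 0, 0, 0]
Initial: VV[3]=[0, 0, 0, 0]
Event 1: SEND 1->3: VV[1][1]++ -> VV[1]=[0, 1, 0, 0], msg_vec=[0, 1, 0, 0]; VV[3]=max(VV[3],msg_vec) then VV[3][3]++ -> VV[3]=[0, 1, 0, 1]
Event 2: SEND 3->1: VV[3][3]++ -> VV[3]=[0, 1, 0, 2], msg_vec=[0, 1, 0, 2]; VV[1]=max(VV[1],msg_vec) then VV[1][1]++ -> VV[1]=[0, 2, 0, 2]
Event 3: LOCAL 2: VV[2][2]++ -> VV[2]=[0, 0, 1, 0]
Event 4: LOCAL 1: VV[1][1]++ -> VV[1]=[0, 3, 0, 2]
Event 5: SEND 1->0: VV[1][1]++ -> VV[1]=[0, 4, 0, 2], msg_vec=[0, 4, 0, 2]; VV[0]=max(VV[0],msg_vec) then VV[0][0]++ -> VV[0]=[1, 4, 0, 2]
Event 6: LOCAL 2: VV[2][2]++ -> VV[2]=[0, 0, 2, 0]
Event 1 stamp: [0, 1, 0, 0]
Event 5 stamp: [0, 4, 0, 2]
[0, 1, 0, 0] <= [0, 4, 0, 2]? True. Equal? False. Happens-before: True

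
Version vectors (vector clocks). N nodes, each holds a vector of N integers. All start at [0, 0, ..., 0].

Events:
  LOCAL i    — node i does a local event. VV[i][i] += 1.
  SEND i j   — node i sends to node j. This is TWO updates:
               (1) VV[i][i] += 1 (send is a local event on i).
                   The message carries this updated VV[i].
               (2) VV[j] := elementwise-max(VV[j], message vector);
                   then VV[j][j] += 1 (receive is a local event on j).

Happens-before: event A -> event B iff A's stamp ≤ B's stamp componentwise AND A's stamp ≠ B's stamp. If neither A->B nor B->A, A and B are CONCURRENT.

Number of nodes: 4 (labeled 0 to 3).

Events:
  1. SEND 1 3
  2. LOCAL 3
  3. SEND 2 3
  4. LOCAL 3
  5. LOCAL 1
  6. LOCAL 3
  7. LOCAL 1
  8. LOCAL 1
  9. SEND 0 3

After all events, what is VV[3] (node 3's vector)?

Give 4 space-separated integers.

Initial: VV[0]=[0, 0, 0, 0]
Initial: VV[1]=[0, 0, 0, 0]
Initial: VV[2]=[0, 0, 0, 0]
Initial: VV[3]=[0, 0, 0, 0]
Event 1: SEND 1->3: VV[1][1]++ -> VV[1]=[0, 1, 0, 0], msg_vec=[0, 1, 0, 0]; VV[3]=max(VV[3],msg_vec) then VV[3][3]++ -> VV[3]=[0, 1, 0, 1]
Event 2: LOCAL 3: VV[3][3]++ -> VV[3]=[0, 1, 0, 2]
Event 3: SEND 2->3: VV[2][2]++ -> VV[2]=[0, 0, 1, 0], msg_vec=[0, 0, 1, 0]; VV[3]=max(VV[3],msg_vec) then VV[3][3]++ -> VV[3]=[0, 1, 1, 3]
Event 4: LOCAL 3: VV[3][3]++ -> VV[3]=[0, 1, 1, 4]
Event 5: LOCAL 1: VV[1][1]++ -> VV[1]=[0, 2, 0, 0]
Event 6: LOCAL 3: VV[3][3]++ -> VV[3]=[0, 1, 1, 5]
Event 7: LOCAL 1: VV[1][1]++ -> VV[1]=[0, 3, 0, 0]
Event 8: LOCAL 1: VV[1][1]++ -> VV[1]=[0, 4, 0, 0]
Event 9: SEND 0->3: VV[0][0]++ -> VV[0]=[1, 0, 0, 0], msg_vec=[1, 0, 0, 0]; VV[3]=max(VV[3],msg_vec) then VV[3][3]++ -> VV[3]=[1, 1, 1, 6]
Final vectors: VV[0]=[1, 0, 0, 0]; VV[1]=[0, 4, 0, 0]; VV[2]=[0, 0, 1, 0]; VV[3]=[1, 1, 1, 6]

Answer: 1 1 1 6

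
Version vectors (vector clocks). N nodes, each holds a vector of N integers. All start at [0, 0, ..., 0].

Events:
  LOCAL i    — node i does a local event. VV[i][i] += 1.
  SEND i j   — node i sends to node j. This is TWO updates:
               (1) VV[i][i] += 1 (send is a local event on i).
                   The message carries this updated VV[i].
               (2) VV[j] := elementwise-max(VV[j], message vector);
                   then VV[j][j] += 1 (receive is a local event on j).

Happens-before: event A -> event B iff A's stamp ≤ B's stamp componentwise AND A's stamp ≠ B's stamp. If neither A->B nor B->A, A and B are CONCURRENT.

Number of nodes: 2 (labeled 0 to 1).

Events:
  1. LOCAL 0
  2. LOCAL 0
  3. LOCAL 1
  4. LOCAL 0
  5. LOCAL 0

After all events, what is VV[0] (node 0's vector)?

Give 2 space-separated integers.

Initial: VV[0]=[0, 0]
Initial: VV[1]=[0, 0]
Event 1: LOCAL 0: VV[0][0]++ -> VV[0]=[1, 0]
Event 2: LOCAL 0: VV[0][0]++ -> VV[0]=[2, 0]
Event 3: LOCAL 1: VV[1][1]++ -> VV[1]=[0, 1]
Event 4: LOCAL 0: VV[0][0]++ -> VV[0]=[3, 0]
Event 5: LOCAL 0: VV[0][0]++ -> VV[0]=[4, 0]
Final vectors: VV[0]=[4, 0]; VV[1]=[0, 1]

Answer: 4 0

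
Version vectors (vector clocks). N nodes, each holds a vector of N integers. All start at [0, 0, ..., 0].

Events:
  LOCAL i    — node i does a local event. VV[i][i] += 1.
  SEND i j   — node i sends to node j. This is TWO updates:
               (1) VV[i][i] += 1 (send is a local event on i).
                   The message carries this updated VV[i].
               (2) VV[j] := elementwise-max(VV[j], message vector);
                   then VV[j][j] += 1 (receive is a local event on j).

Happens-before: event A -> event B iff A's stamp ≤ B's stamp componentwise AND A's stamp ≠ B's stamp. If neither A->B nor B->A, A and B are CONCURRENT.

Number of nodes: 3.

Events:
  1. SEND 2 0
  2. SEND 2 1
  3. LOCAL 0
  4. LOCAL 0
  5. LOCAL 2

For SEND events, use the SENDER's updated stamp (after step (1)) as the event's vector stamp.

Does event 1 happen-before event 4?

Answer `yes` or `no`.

Answer: yes

Derivation:
Initial: VV[0]=[0, 0, 0]
Initial: VV[1]=[0, 0, 0]
Initial: VV[2]=[0, 0, 0]
Event 1: SEND 2->0: VV[2][2]++ -> VV[2]=[0, 0, 1], msg_vec=[0, 0, 1]; VV[0]=max(VV[0],msg_vec) then VV[0][0]++ -> VV[0]=[1, 0, 1]
Event 2: SEND 2->1: VV[2][2]++ -> VV[2]=[0, 0, 2], msg_vec=[0, 0, 2]; VV[1]=max(VV[1],msg_vec) then VV[1][1]++ -> VV[1]=[0, 1, 2]
Event 3: LOCAL 0: VV[0][0]++ -> VV[0]=[2, 0, 1]
Event 4: LOCAL 0: VV[0][0]++ -> VV[0]=[3, 0, 1]
Event 5: LOCAL 2: VV[2][2]++ -> VV[2]=[0, 0, 3]
Event 1 stamp: [0, 0, 1]
Event 4 stamp: [3, 0, 1]
[0, 0, 1] <= [3, 0, 1]? True. Equal? False. Happens-before: True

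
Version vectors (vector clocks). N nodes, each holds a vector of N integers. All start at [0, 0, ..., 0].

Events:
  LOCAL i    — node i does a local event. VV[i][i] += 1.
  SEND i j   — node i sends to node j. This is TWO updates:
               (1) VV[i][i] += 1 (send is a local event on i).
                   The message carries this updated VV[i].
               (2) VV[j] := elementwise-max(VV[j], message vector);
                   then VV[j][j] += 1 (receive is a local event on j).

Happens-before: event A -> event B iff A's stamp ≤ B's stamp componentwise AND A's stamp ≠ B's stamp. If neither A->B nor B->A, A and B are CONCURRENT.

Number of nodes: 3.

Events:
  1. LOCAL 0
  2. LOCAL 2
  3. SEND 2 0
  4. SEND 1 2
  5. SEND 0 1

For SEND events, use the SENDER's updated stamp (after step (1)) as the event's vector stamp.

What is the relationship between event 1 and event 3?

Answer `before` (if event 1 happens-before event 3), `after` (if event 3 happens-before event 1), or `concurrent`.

Answer: concurrent

Derivation:
Initial: VV[0]=[0, 0, 0]
Initial: VV[1]=[0, 0, 0]
Initial: VV[2]=[0, 0, 0]
Event 1: LOCAL 0: VV[0][0]++ -> VV[0]=[1, 0, 0]
Event 2: LOCAL 2: VV[2][2]++ -> VV[2]=[0, 0, 1]
Event 3: SEND 2->0: VV[2][2]++ -> VV[2]=[0, 0, 2], msg_vec=[0, 0, 2]; VV[0]=max(VV[0],msg_vec) then VV[0][0]++ -> VV[0]=[2, 0, 2]
Event 4: SEND 1->2: VV[1][1]++ -> VV[1]=[0, 1, 0], msg_vec=[0, 1, 0]; VV[2]=max(VV[2],msg_vec) then VV[2][2]++ -> VV[2]=[0, 1, 3]
Event 5: SEND 0->1: VV[0][0]++ -> VV[0]=[3, 0, 2], msg_vec=[3, 0, 2]; VV[1]=max(VV[1],msg_vec) then VV[1][1]++ -> VV[1]=[3, 2, 2]
Event 1 stamp: [1, 0, 0]
Event 3 stamp: [0, 0, 2]
[1, 0, 0] <= [0, 0, 2]? False
[0, 0, 2] <= [1, 0, 0]? False
Relation: concurrent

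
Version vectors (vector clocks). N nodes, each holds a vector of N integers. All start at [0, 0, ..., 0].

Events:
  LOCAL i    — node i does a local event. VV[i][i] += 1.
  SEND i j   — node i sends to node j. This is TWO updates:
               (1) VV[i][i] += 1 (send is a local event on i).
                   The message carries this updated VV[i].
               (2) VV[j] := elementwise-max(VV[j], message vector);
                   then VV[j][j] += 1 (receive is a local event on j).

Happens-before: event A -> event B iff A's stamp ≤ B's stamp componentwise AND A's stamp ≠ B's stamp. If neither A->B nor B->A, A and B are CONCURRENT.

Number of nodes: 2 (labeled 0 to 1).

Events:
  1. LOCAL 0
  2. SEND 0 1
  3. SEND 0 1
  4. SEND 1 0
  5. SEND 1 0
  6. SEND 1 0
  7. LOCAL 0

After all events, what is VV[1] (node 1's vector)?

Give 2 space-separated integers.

Answer: 3 5

Derivation:
Initial: VV[0]=[0, 0]
Initial: VV[1]=[0, 0]
Event 1: LOCAL 0: VV[0][0]++ -> VV[0]=[1, 0]
Event 2: SEND 0->1: VV[0][0]++ -> VV[0]=[2, 0], msg_vec=[2, 0]; VV[1]=max(VV[1],msg_vec) then VV[1][1]++ -> VV[1]=[2, 1]
Event 3: SEND 0->1: VV[0][0]++ -> VV[0]=[3, 0], msg_vec=[3, 0]; VV[1]=max(VV[1],msg_vec) then VV[1][1]++ -> VV[1]=[3, 2]
Event 4: SEND 1->0: VV[1][1]++ -> VV[1]=[3, 3], msg_vec=[3, 3]; VV[0]=max(VV[0],msg_vec) then VV[0][0]++ -> VV[0]=[4, 3]
Event 5: SEND 1->0: VV[1][1]++ -> VV[1]=[3, 4], msg_vec=[3, 4]; VV[0]=max(VV[0],msg_vec) then VV[0][0]++ -> VV[0]=[5, 4]
Event 6: SEND 1->0: VV[1][1]++ -> VV[1]=[3, 5], msg_vec=[3, 5]; VV[0]=max(VV[0],msg_vec) then VV[0][0]++ -> VV[0]=[6, 5]
Event 7: LOCAL 0: VV[0][0]++ -> VV[0]=[7, 5]
Final vectors: VV[0]=[7, 5]; VV[1]=[3, 5]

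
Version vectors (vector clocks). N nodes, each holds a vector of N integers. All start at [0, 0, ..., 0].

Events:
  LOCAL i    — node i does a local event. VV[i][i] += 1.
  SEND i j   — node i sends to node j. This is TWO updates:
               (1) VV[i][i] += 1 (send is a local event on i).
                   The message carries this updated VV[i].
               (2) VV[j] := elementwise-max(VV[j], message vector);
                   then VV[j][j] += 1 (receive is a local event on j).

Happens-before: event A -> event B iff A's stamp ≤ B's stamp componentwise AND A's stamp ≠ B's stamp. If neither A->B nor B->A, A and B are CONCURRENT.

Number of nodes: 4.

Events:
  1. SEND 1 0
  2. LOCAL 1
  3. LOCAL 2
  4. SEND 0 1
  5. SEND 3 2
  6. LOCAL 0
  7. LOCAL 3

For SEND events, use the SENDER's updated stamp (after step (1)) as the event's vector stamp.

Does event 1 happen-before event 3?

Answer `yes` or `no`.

Answer: no

Derivation:
Initial: VV[0]=[0, 0, 0, 0]
Initial: VV[1]=[0, 0, 0, 0]
Initial: VV[2]=[0, 0, 0, 0]
Initial: VV[3]=[0, 0, 0, 0]
Event 1: SEND 1->0: VV[1][1]++ -> VV[1]=[0, 1, 0, 0], msg_vec=[0, 1, 0, 0]; VV[0]=max(VV[0],msg_vec) then VV[0][0]++ -> VV[0]=[1, 1, 0, 0]
Event 2: LOCAL 1: VV[1][1]++ -> VV[1]=[0, 2, 0, 0]
Event 3: LOCAL 2: VV[2][2]++ -> VV[2]=[0, 0, 1, 0]
Event 4: SEND 0->1: VV[0][0]++ -> VV[0]=[2, 1, 0, 0], msg_vec=[2, 1, 0, 0]; VV[1]=max(VV[1],msg_vec) then VV[1][1]++ -> VV[1]=[2, 3, 0, 0]
Event 5: SEND 3->2: VV[3][3]++ -> VV[3]=[0, 0, 0, 1], msg_vec=[0, 0, 0, 1]; VV[2]=max(VV[2],msg_vec) then VV[2][2]++ -> VV[2]=[0, 0, 2, 1]
Event 6: LOCAL 0: VV[0][0]++ -> VV[0]=[3, 1, 0, 0]
Event 7: LOCAL 3: VV[3][3]++ -> VV[3]=[0, 0, 0, 2]
Event 1 stamp: [0, 1, 0, 0]
Event 3 stamp: [0, 0, 1, 0]
[0, 1, 0, 0] <= [0, 0, 1, 0]? False. Equal? False. Happens-before: False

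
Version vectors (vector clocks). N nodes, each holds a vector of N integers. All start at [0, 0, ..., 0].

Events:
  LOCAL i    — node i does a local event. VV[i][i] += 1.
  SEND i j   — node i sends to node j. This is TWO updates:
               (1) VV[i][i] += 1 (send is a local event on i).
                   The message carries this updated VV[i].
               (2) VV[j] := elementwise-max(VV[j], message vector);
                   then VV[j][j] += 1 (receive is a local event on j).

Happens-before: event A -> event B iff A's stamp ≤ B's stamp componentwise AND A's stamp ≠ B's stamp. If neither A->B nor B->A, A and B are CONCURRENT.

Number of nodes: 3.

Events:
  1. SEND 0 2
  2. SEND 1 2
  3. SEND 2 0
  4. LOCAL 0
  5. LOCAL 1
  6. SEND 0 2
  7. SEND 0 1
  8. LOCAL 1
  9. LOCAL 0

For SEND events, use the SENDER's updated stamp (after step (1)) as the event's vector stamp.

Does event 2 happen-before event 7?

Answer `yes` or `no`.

Initial: VV[0]=[0, 0, 0]
Initial: VV[1]=[0, 0, 0]
Initial: VV[2]=[0, 0, 0]
Event 1: SEND 0->2: VV[0][0]++ -> VV[0]=[1, 0, 0], msg_vec=[1, 0, 0]; VV[2]=max(VV[2],msg_vec) then VV[2][2]++ -> VV[2]=[1, 0, 1]
Event 2: SEND 1->2: VV[1][1]++ -> VV[1]=[0, 1, 0], msg_vec=[0, 1, 0]; VV[2]=max(VV[2],msg_vec) then VV[2][2]++ -> VV[2]=[1, 1, 2]
Event 3: SEND 2->0: VV[2][2]++ -> VV[2]=[1, 1, 3], msg_vec=[1, 1, 3]; VV[0]=max(VV[0],msg_vec) then VV[0][0]++ -> VV[0]=[2, 1, 3]
Event 4: LOCAL 0: VV[0][0]++ -> VV[0]=[3, 1, 3]
Event 5: LOCAL 1: VV[1][1]++ -> VV[1]=[0, 2, 0]
Event 6: SEND 0->2: VV[0][0]++ -> VV[0]=[4, 1, 3], msg_vec=[4, 1, 3]; VV[2]=max(VV[2],msg_vec) then VV[2][2]++ -> VV[2]=[4, 1, 4]
Event 7: SEND 0->1: VV[0][0]++ -> VV[0]=[5, 1, 3], msg_vec=[5, 1, 3]; VV[1]=max(VV[1],msg_vec) then VV[1][1]++ -> VV[1]=[5, 3, 3]
Event 8: LOCAL 1: VV[1][1]++ -> VV[1]=[5, 4, 3]
Event 9: LOCAL 0: VV[0][0]++ -> VV[0]=[6, 1, 3]
Event 2 stamp: [0, 1, 0]
Event 7 stamp: [5, 1, 3]
[0, 1, 0] <= [5, 1, 3]? True. Equal? False. Happens-before: True

Answer: yes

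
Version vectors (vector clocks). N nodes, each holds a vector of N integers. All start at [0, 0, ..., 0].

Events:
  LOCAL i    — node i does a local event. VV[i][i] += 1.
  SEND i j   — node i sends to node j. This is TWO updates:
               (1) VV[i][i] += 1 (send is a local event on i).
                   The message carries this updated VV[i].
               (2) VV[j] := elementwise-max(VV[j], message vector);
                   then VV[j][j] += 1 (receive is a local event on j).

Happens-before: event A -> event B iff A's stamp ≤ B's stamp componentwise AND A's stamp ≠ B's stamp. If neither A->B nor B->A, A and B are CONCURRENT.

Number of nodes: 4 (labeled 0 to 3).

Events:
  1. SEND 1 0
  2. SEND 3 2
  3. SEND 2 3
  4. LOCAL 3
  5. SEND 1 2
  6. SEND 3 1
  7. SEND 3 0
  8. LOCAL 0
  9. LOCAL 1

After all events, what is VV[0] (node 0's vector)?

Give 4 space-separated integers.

Initial: VV[0]=[0, 0, 0, 0]
Initial: VV[1]=[0, 0, 0, 0]
Initial: VV[2]=[0, 0, 0, 0]
Initial: VV[3]=[0, 0, 0, 0]
Event 1: SEND 1->0: VV[1][1]++ -> VV[1]=[0, 1, 0, 0], msg_vec=[0, 1, 0, 0]; VV[0]=max(VV[0],msg_vec) then VV[0][0]++ -> VV[0]=[1, 1, 0, 0]
Event 2: SEND 3->2: VV[3][3]++ -> VV[3]=[0, 0, 0, 1], msg_vec=[0, 0, 0, 1]; VV[2]=max(VV[2],msg_vec) then VV[2][2]++ -> VV[2]=[0, 0, 1, 1]
Event 3: SEND 2->3: VV[2][2]++ -> VV[2]=[0, 0, 2, 1], msg_vec=[0, 0, 2, 1]; VV[3]=max(VV[3],msg_vec) then VV[3][3]++ -> VV[3]=[0, 0, 2, 2]
Event 4: LOCAL 3: VV[3][3]++ -> VV[3]=[0, 0, 2, 3]
Event 5: SEND 1->2: VV[1][1]++ -> VV[1]=[0, 2, 0, 0], msg_vec=[0, 2, 0, 0]; VV[2]=max(VV[2],msg_vec) then VV[2][2]++ -> VV[2]=[0, 2, 3, 1]
Event 6: SEND 3->1: VV[3][3]++ -> VV[3]=[0, 0, 2, 4], msg_vec=[0, 0, 2, 4]; VV[1]=max(VV[1],msg_vec) then VV[1][1]++ -> VV[1]=[0, 3, 2, 4]
Event 7: SEND 3->0: VV[3][3]++ -> VV[3]=[0, 0, 2, 5], msg_vec=[0, 0, 2, 5]; VV[0]=max(VV[0],msg_vec) then VV[0][0]++ -> VV[0]=[2, 1, 2, 5]
Event 8: LOCAL 0: VV[0][0]++ -> VV[0]=[3, 1, 2, 5]
Event 9: LOCAL 1: VV[1][1]++ -> VV[1]=[0, 4, 2, 4]
Final vectors: VV[0]=[3, 1, 2, 5]; VV[1]=[0, 4, 2, 4]; VV[2]=[0, 2, 3, 1]; VV[3]=[0, 0, 2, 5]

Answer: 3 1 2 5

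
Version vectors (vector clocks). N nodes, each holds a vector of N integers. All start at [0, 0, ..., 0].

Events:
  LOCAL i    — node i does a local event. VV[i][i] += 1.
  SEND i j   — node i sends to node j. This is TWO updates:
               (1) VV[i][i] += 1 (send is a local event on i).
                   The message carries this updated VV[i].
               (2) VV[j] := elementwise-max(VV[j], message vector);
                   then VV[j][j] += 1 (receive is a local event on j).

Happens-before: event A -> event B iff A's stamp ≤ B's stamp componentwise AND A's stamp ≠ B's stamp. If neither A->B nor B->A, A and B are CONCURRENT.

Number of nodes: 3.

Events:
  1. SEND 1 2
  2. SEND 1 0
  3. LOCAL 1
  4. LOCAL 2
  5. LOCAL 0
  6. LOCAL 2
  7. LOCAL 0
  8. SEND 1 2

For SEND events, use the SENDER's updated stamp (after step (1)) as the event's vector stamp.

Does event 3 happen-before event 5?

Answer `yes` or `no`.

Answer: no

Derivation:
Initial: VV[0]=[0, 0, 0]
Initial: VV[1]=[0, 0, 0]
Initial: VV[2]=[0, 0, 0]
Event 1: SEND 1->2: VV[1][1]++ -> VV[1]=[0, 1, 0], msg_vec=[0, 1, 0]; VV[2]=max(VV[2],msg_vec) then VV[2][2]++ -> VV[2]=[0, 1, 1]
Event 2: SEND 1->0: VV[1][1]++ -> VV[1]=[0, 2, 0], msg_vec=[0, 2, 0]; VV[0]=max(VV[0],msg_vec) then VV[0][0]++ -> VV[0]=[1, 2, 0]
Event 3: LOCAL 1: VV[1][1]++ -> VV[1]=[0, 3, 0]
Event 4: LOCAL 2: VV[2][2]++ -> VV[2]=[0, 1, 2]
Event 5: LOCAL 0: VV[0][0]++ -> VV[0]=[2, 2, 0]
Event 6: LOCAL 2: VV[2][2]++ -> VV[2]=[0, 1, 3]
Event 7: LOCAL 0: VV[0][0]++ -> VV[0]=[3, 2, 0]
Event 8: SEND 1->2: VV[1][1]++ -> VV[1]=[0, 4, 0], msg_vec=[0, 4, 0]; VV[2]=max(VV[2],msg_vec) then VV[2][2]++ -> VV[2]=[0, 4, 4]
Event 3 stamp: [0, 3, 0]
Event 5 stamp: [2, 2, 0]
[0, 3, 0] <= [2, 2, 0]? False. Equal? False. Happens-before: False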